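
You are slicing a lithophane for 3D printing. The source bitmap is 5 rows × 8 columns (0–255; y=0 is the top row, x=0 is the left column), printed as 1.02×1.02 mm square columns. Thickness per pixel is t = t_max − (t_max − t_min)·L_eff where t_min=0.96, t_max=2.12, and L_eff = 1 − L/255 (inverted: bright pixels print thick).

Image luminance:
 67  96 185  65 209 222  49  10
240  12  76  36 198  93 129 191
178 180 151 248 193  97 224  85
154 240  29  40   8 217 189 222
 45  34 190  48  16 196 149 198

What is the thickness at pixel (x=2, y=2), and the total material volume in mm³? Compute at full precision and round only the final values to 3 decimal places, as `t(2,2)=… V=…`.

span = t_max - t_min = 2.12 - 0.96 = 1.160
L(2,2) = 151, L_eff = 1 - 151/255 = 0.407843 (inverted)
t(2,2) = 2.12 - 1.160·0.407843 = 1.647
Σt over all 5·8 pixels = 395861/6375 ≈ 62.0958431
V = pitch²·Σt = 1.02²·395861/6375 = 64.605

t(2,2)=1.647 V=64.605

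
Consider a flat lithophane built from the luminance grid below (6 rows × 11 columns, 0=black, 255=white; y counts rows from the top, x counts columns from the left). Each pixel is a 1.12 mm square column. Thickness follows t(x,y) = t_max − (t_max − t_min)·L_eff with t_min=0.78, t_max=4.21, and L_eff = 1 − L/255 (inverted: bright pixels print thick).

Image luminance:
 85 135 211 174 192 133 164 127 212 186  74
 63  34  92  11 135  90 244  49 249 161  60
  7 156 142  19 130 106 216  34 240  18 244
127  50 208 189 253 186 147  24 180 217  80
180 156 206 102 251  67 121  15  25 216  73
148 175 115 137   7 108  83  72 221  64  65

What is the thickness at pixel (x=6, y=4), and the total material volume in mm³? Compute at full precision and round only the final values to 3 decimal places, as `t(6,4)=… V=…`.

t(6,4)=2.408 V=207.338

span = t_max - t_min = 4.21 - 0.78 = 3.430
L(6,4) = 121, L_eff = 1 - 121/255 = 0.525490 (inverted)
t(6,4) = 4.21 - 3.430·0.525490 = 2.408
Σt over all 6·11 pixels = 4214863/25500 ≈ 165.2887451
V = pitch²·Σt = 1.12²·4214863/25500 = 207.338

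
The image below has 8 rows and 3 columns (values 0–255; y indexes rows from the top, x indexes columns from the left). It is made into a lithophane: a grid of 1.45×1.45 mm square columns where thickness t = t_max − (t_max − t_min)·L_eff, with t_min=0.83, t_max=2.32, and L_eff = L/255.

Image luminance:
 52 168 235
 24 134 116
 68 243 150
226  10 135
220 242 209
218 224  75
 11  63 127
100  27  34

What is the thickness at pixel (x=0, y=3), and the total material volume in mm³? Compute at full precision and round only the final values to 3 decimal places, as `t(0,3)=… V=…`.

t(0,3)=0.999 V=78.848

span = t_max - t_min = 2.32 - 0.83 = 1.490
L(0,3) = 226, L_eff = 226/255 = 0.886275
t(0,3) = 2.32 - 1.490·0.886275 = 0.999
Σt over all 8·3 pixels = 37.502
V = pitch²·Σt = 1.45²·37.502 = 78.848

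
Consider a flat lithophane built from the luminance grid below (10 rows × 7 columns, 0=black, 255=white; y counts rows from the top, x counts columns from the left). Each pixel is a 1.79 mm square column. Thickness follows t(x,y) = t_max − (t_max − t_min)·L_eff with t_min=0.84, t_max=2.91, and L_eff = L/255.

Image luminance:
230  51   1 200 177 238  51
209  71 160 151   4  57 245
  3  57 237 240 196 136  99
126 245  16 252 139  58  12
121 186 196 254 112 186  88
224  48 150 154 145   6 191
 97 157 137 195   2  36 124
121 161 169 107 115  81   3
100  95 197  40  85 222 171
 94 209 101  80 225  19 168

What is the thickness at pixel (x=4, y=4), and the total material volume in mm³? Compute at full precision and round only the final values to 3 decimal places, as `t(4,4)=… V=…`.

t(4,4)=2.001 V=417.729

span = t_max - t_min = 2.91 - 0.84 = 2.070
L(4,4) = 112, L_eff = 112/255 = 0.439216
t(4,4) = 2.91 - 2.070·0.439216 = 2.001
Σt over all 10·7 pixels = 1108173/8500 ≈ 130.3732941
V = pitch²·Σt = 1.79²·1108173/8500 = 417.729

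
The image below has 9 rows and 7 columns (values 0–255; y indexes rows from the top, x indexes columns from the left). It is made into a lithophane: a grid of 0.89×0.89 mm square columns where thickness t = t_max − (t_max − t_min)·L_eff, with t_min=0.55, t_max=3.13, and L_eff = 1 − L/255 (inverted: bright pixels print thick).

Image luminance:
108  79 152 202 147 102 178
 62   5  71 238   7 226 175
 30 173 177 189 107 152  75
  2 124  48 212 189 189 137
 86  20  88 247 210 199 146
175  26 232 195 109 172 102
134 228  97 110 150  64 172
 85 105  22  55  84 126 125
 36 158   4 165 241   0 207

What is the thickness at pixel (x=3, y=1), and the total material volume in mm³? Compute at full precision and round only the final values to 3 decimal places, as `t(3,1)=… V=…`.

t(3,1)=2.958 V=91.007

span = t_max - t_min = 3.13 - 0.55 = 2.580
L(3,1) = 238, L_eff = 1 - 238/255 = 0.066667 (inverted)
t(3,1) = 3.13 - 2.580·0.066667 = 2.958
Σt over all 9·7 pixels = 976591/8500 ≈ 114.8930588
V = pitch²·Σt = 0.89²·976591/8500 = 91.007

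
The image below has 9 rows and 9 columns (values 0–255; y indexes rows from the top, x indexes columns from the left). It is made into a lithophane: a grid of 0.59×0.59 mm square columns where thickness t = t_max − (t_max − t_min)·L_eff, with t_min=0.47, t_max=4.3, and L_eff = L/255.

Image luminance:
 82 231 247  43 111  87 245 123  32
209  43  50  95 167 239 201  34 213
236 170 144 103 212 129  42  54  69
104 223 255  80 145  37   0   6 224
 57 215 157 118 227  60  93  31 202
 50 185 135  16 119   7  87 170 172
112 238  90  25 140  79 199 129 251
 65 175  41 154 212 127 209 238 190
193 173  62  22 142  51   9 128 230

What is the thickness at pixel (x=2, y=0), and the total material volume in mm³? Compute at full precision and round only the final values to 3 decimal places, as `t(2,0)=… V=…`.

t(2,0)=0.590 V=66.503

span = t_max - t_min = 4.3 - 0.47 = 3.830
L(2,0) = 247, L_eff = 247/255 = 0.968627
t(2,0) = 4.3 - 3.830·0.968627 = 0.590
Σt over all 9·9 pixels = 81194/425 ≈ 191.0447059
V = pitch²·Σt = 0.59²·81194/425 = 66.503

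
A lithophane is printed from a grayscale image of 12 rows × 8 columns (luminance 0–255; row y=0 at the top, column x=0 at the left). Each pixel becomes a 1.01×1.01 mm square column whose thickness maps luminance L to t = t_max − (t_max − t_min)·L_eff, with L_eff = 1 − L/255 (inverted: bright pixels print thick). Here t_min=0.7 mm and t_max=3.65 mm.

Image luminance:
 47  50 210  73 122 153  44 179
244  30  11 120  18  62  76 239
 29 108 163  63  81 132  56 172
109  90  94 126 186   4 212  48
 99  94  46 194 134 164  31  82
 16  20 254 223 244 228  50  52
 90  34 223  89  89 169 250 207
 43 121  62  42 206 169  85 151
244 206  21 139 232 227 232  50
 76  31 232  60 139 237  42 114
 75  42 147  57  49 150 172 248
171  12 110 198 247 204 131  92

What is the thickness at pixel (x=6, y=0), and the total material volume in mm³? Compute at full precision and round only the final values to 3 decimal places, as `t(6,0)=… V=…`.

t(6,0)=1.209 V=206.612

span = t_max - t_min = 3.65 - 0.7 = 2.950
L(6,0) = 44, L_eff = 1 - 44/255 = 0.827451 (inverted)
t(6,0) = 3.65 - 2.950·0.827451 = 1.209
Σt over all 12·8 pixels = 1032961/5100 ≈ 202.5413725
V = pitch²·Σt = 1.01²·1032961/5100 = 206.612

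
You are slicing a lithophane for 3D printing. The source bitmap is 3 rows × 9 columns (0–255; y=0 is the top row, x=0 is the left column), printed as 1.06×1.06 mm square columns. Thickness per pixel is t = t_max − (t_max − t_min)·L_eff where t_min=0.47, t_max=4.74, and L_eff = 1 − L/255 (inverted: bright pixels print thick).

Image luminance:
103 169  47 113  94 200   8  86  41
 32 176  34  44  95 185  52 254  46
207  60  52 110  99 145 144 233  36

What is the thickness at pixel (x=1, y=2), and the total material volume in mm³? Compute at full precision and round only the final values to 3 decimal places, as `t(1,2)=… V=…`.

t(1,2)=1.475 V=68.163

span = t_max - t_min = 4.74 - 0.47 = 4.270
L(1,2) = 60, L_eff = 1 - 60/255 = 0.764706 (inverted)
t(1,2) = 4.74 - 4.270·0.764706 = 1.475
Σt over all 3·9 pixels = 10313/170 ≈ 60.6647059
V = pitch²·Σt = 1.06²·10313/170 = 68.163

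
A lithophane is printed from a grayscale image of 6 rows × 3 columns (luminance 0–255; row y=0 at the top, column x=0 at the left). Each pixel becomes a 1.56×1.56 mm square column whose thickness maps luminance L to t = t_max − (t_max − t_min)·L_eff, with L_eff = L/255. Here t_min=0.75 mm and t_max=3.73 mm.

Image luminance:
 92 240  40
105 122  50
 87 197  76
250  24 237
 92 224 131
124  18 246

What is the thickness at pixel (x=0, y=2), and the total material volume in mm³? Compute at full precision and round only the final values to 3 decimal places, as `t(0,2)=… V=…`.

span = t_max - t_min = 3.73 - 0.75 = 2.980
L(0,2) = 87, L_eff = 87/255 = 0.341176
t(0,2) = 3.73 - 2.980·0.341176 = 2.713
Σt over all 6·3 pixels = 16838/425 ≈ 39.6188235
V = pitch²·Σt = 1.56²·16838/425 = 96.416

t(0,2)=2.713 V=96.416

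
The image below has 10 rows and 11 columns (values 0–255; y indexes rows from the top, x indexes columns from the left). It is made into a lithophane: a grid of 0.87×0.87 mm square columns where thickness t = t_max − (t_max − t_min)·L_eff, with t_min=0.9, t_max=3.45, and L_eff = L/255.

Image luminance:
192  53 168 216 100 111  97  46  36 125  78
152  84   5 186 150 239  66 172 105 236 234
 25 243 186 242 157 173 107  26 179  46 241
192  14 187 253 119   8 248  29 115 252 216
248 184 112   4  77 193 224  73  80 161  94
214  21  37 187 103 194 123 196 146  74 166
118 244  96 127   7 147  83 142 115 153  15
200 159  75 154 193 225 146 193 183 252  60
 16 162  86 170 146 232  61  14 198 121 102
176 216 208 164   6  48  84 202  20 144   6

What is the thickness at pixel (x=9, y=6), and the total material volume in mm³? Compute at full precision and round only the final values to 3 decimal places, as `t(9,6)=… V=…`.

span = t_max - t_min = 3.45 - 0.9 = 2.550
L(9,6) = 153, L_eff = 153/255 = 0.600000
t(9,6) = 3.45 - 2.550·0.600000 = 1.920
Σt over all 10·11 pixels = 232.61
V = pitch²·Σt = 0.87²·232.61 = 176.063

t(9,6)=1.920 V=176.063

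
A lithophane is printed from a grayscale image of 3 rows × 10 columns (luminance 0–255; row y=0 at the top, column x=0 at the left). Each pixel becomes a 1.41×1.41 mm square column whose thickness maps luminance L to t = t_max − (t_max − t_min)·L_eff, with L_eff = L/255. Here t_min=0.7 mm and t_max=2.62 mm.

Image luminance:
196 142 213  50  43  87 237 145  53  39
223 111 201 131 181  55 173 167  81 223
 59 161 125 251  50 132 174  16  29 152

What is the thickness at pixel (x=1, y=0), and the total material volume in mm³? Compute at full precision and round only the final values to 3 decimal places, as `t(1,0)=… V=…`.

t(1,0)=1.551 V=97.885

span = t_max - t_min = 2.62 - 0.7 = 1.920
L(1,0) = 142, L_eff = 142/255 = 0.556863
t(1,0) = 2.62 - 1.920·0.556863 = 1.551
Σt over all 3·10 pixels = 837/17 ≈ 49.2352941
V = pitch²·Σt = 1.41²·837/17 = 97.885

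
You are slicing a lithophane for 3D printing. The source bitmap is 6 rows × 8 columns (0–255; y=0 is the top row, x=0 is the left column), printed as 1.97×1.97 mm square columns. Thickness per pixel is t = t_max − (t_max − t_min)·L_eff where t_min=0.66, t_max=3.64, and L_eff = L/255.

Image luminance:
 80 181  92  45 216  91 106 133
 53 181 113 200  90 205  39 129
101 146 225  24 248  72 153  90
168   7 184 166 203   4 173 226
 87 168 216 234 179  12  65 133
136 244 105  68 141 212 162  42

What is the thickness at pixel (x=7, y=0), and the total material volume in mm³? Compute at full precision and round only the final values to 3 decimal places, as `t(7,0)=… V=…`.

t(7,0)=2.086 V=390.168

span = t_max - t_min = 3.64 - 0.66 = 2.980
L(7,0) = 133, L_eff = 133/255 = 0.521569
t(7,0) = 3.64 - 2.980·0.521569 = 2.086
Σt over all 6·8 pixels = 213638/2125 ≈ 100.5355294
V = pitch²·Σt = 1.97²·213638/2125 = 390.168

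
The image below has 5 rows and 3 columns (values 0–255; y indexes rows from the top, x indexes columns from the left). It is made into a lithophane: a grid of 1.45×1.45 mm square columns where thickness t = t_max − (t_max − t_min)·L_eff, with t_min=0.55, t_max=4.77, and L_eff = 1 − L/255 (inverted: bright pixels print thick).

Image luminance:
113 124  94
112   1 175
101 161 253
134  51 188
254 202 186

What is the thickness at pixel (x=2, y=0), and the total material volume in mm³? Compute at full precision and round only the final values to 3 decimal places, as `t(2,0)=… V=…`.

span = t_max - t_min = 4.77 - 0.55 = 4.220
L(2,0) = 94, L_eff = 1 - 94/255 = 0.631373 (inverted)
t(2,0) = 4.77 - 4.220·0.631373 = 2.106
Σt over all 5·3 pixels = 1117253/25500 ≈ 43.8138431
V = pitch²·Σt = 1.45²·1117253/25500 = 92.119

t(2,0)=2.106 V=92.119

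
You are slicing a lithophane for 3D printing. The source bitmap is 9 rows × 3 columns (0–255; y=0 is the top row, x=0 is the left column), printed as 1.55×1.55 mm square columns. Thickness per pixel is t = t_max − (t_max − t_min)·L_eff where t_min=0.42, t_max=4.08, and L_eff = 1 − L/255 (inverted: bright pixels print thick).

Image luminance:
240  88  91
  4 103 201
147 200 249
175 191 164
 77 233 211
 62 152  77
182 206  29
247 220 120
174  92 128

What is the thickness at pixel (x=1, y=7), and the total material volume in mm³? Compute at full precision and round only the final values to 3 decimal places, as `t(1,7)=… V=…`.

t(1,7)=3.578 V=167.349

span = t_max - t_min = 4.08 - 0.42 = 3.660
L(1,7) = 220, L_eff = 1 - 220/255 = 0.137255 (inverted)
t(1,7) = 4.08 - 3.660·0.137255 = 3.578
Σt over all 9·3 pixels = 69.656
V = pitch²·Σt = 1.55²·69.656 = 167.349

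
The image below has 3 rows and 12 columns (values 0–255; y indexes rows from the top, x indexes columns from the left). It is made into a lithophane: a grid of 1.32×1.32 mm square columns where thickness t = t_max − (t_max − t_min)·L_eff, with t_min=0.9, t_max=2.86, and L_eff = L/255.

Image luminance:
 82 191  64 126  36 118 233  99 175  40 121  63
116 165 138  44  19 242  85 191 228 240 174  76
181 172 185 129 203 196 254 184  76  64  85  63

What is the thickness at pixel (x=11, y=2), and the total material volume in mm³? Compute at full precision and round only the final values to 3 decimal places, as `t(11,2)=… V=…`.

t(11,2)=2.376 V=114.336

span = t_max - t_min = 2.86 - 0.9 = 1.960
L(11,2) = 63, L_eff = 63/255 = 0.247059
t(11,2) = 2.86 - 1.960·0.247059 = 2.376
Σt over all 3·12 pixels = 418328/6375 ≈ 65.6200784
V = pitch²·Σt = 1.32²·418328/6375 = 114.336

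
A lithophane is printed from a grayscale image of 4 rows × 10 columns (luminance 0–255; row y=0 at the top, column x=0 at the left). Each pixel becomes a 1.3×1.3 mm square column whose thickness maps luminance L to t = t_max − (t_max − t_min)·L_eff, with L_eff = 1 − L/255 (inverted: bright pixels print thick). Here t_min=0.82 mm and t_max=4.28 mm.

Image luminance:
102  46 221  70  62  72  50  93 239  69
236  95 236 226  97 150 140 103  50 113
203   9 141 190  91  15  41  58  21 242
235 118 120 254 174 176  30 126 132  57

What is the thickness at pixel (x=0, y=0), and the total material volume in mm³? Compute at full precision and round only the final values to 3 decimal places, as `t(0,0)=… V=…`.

span = t_max - t_min = 4.28 - 0.82 = 3.460
L(0,0) = 102, L_eff = 1 - 102/255 = 0.600000 (inverted)
t(0,0) = 4.28 - 3.460·0.600000 = 2.204
Σt over all 4·10 pixels = 1266419/12750 ≈ 99.3269804
V = pitch²·Σt = 1.3²·1266419/12750 = 167.863

t(0,0)=2.204 V=167.863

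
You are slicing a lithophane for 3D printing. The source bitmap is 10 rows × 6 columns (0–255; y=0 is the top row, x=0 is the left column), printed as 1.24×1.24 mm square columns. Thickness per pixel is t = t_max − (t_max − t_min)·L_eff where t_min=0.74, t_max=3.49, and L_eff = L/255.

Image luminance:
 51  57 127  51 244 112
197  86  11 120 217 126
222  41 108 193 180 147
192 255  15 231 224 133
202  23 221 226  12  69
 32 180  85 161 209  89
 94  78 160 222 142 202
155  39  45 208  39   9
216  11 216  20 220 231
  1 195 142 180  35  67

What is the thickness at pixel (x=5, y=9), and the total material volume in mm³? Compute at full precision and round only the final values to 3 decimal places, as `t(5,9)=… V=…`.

t(5,9)=2.767 V=193.032

span = t_max - t_min = 3.49 - 0.74 = 2.750
L(5,9) = 67, L_eff = 67/255 = 0.262745
t(5,9) = 3.49 - 2.750·0.262745 = 2.767
Σt over all 10·6 pixels = 10671/85 ≈ 125.5411765
V = pitch²·Σt = 1.24²·10671/85 = 193.032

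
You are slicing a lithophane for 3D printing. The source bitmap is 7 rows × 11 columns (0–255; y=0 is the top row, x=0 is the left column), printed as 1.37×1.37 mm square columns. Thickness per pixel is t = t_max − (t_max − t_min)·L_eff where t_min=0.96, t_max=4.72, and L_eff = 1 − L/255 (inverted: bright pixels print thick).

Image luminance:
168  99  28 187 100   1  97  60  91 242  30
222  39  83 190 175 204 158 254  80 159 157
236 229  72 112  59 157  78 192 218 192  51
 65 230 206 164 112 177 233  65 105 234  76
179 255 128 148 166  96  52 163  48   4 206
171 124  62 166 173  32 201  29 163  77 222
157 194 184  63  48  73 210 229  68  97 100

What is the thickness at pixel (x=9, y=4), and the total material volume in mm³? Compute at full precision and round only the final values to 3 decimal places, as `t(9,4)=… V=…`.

t(9,4)=1.019 V=425.869

span = t_max - t_min = 4.72 - 0.96 = 3.760
L(9,4) = 4, L_eff = 1 - 4/255 = 0.984314 (inverted)
t(9,4) = 4.72 - 3.760·0.984314 = 1.019
Σt over all 7·11 pixels = 289298/1275 ≈ 226.9003922
V = pitch²·Σt = 1.37²·289298/1275 = 425.869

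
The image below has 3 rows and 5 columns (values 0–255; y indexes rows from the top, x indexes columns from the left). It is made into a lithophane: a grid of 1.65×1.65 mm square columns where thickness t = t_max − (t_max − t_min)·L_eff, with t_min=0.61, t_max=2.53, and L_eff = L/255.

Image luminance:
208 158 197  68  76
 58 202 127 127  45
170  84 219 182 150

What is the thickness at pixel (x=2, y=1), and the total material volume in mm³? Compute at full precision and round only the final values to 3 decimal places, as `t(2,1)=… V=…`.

t(2,1)=1.574 V=60.866

span = t_max - t_min = 2.53 - 0.61 = 1.920
L(2,1) = 127, L_eff = 127/255 = 0.498039
t(2,1) = 2.53 - 1.920·0.498039 = 1.574
Σt over all 3·5 pixels = 190031/8500 ≈ 22.3565882
V = pitch²·Σt = 1.65²·190031/8500 = 60.866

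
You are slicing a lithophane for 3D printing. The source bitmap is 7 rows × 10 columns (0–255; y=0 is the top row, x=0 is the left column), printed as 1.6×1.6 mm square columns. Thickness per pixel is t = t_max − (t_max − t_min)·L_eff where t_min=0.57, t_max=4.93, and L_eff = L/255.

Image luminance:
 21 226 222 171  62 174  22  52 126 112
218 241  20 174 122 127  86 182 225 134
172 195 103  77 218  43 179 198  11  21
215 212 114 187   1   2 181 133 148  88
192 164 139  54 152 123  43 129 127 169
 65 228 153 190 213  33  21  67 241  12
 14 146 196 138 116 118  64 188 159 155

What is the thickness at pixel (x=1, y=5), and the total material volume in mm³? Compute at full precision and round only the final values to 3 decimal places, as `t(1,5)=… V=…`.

t(1,5)=1.032 V=488.467

span = t_max - t_min = 4.93 - 0.57 = 4.360
L(1,5) = 228, L_eff = 228/255 = 0.894118
t(1,5) = 4.93 - 4.360·0.894118 = 1.032
Σt over all 7·10 pixels = 810931/4250 ≈ 190.8072941
V = pitch²·Σt = 1.6²·810931/4250 = 488.467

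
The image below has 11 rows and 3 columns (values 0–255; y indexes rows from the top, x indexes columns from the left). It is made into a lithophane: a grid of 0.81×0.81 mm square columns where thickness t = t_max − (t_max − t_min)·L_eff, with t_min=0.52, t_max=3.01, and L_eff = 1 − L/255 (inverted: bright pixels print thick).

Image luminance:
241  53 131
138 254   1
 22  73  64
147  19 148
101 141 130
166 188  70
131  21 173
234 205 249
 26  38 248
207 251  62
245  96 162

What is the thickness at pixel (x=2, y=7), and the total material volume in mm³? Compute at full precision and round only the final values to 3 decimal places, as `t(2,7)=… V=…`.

t(2,7)=2.951 V=39.672

span = t_max - t_min = 3.01 - 0.52 = 2.490
L(2,7) = 249, L_eff = 1 - 249/255 = 0.023529 (inverted)
t(2,7) = 3.01 - 2.490·0.023529 = 2.951
Σt over all 11·3 pixels = 102793/1700 ≈ 60.4664706
V = pitch²·Σt = 0.81²·102793/1700 = 39.672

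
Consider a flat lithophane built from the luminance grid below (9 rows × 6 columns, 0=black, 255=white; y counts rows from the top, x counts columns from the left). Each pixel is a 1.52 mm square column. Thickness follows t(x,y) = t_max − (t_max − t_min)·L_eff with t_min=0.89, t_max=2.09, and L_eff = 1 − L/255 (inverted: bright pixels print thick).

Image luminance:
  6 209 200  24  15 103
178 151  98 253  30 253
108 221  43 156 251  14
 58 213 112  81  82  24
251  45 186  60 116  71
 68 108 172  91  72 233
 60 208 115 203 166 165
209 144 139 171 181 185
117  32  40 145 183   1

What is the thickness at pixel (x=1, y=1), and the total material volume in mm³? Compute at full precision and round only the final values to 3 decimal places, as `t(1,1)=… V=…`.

t(1,1)=1.601 V=185.188

span = t_max - t_min = 2.09 - 0.89 = 1.200
L(1,1) = 151, L_eff = 1 - 151/255 = 0.407843 (inverted)
t(1,1) = 2.09 - 1.200·0.407843 = 1.601
Σt over all 9·6 pixels = 68131/850 ≈ 80.1541176
V = pitch²·Σt = 1.52²·68131/850 = 185.188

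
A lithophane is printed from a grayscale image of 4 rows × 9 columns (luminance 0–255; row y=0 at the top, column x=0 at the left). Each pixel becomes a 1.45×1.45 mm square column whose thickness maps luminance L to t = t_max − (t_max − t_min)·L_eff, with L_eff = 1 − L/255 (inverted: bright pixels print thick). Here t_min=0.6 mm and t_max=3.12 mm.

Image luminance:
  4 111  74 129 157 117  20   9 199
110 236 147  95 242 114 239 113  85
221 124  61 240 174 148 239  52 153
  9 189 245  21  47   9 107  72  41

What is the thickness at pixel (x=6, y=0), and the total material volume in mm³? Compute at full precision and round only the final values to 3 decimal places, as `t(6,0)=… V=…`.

span = t_max - t_min = 3.12 - 0.6 = 2.520
L(6,0) = 20, L_eff = 1 - 20/255 = 0.921569 (inverted)
t(6,0) = 3.12 - 2.520·0.921569 = 0.798
Σt over all 4·9 pixels = 137313/2125 ≈ 64.6178824
V = pitch²·Σt = 1.45²·137313/2125 = 135.859

t(6,0)=0.798 V=135.859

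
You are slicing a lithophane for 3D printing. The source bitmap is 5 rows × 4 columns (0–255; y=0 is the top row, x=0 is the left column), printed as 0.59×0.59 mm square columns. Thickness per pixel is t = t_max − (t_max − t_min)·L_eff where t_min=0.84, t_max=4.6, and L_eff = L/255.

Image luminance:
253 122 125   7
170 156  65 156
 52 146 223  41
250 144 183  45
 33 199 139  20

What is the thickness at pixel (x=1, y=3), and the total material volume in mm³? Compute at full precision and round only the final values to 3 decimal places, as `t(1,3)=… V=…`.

span = t_max - t_min = 4.6 - 0.84 = 3.760
L(1,3) = 144, L_eff = 144/255 = 0.564706
t(1,3) = 4.6 - 3.760·0.564706 = 2.477
Σt over all 5·4 pixels = 116258/2125 ≈ 54.7096471
V = pitch²·Σt = 0.59²·116258/2125 = 19.044

t(1,3)=2.477 V=19.044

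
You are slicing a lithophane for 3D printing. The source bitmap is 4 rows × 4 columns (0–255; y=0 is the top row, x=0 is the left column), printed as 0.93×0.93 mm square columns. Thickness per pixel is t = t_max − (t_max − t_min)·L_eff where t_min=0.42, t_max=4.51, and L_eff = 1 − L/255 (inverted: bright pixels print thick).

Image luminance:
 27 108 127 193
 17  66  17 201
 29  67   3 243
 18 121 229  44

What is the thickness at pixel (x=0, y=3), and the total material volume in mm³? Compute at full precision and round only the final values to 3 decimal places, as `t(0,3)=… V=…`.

span = t_max - t_min = 4.51 - 0.42 = 4.090
L(0,3) = 18, L_eff = 1 - 18/255 = 0.929412 (inverted)
t(0,3) = 4.51 - 4.090·0.929412 = 0.709
Σt over all 4·4 pixels = 15779/510 ≈ 30.9392157
V = pitch²·Σt = 0.93²·15779/510 = 26.759

t(0,3)=0.709 V=26.759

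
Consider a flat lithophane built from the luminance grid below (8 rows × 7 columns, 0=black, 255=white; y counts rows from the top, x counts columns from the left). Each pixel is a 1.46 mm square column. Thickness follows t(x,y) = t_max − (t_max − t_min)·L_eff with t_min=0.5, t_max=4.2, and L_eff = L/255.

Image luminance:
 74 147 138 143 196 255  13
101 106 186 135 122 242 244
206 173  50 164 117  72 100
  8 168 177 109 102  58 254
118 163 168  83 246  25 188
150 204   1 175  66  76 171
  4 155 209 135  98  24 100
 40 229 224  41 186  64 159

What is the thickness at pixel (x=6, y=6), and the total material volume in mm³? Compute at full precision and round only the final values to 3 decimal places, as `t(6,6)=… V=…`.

t(6,6)=2.749 V=273.652

span = t_max - t_min = 4.2 - 0.5 = 3.700
L(6,6) = 100, L_eff = 100/255 = 0.392157
t(6,6) = 4.2 - 3.700·0.392157 = 2.749
Σt over all 8·7 pixels = 54561/425 ≈ 128.3788235
V = pitch²·Σt = 1.46²·54561/425 = 273.652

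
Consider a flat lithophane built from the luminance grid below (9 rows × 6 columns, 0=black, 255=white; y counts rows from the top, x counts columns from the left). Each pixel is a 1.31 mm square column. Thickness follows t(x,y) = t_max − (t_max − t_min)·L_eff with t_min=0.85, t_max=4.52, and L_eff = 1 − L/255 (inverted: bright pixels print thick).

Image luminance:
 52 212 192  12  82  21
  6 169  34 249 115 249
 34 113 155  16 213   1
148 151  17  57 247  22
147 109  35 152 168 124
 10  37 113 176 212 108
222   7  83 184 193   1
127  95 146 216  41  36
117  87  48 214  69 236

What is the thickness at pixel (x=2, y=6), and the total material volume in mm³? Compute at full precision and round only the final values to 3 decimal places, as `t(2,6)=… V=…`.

t(2,6)=2.045 V=228.935

span = t_max - t_min = 4.52 - 0.85 = 3.670
L(2,6) = 83, L_eff = 1 - 83/255 = 0.674510 (inverted)
t(2,6) = 4.52 - 3.670·0.674510 = 2.045
Σt over all 9·6 pixels = 340181/2550 ≈ 133.4043137
V = pitch²·Σt = 1.31²·340181/2550 = 228.935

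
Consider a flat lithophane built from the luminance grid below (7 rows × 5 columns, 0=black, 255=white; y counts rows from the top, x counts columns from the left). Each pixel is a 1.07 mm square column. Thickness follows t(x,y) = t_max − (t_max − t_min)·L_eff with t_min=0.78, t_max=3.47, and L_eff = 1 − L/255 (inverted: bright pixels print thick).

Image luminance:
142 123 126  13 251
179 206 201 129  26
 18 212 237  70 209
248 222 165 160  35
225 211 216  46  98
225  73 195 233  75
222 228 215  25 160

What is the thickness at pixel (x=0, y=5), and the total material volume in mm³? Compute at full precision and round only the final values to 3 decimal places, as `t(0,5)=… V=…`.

t(0,5)=3.154 V=96.704

span = t_max - t_min = 3.47 - 0.78 = 2.690
L(0,5) = 225, L_eff = 1 - 225/255 = 0.117647 (inverted)
t(0,5) = 3.47 - 2.690·0.117647 = 3.154
Σt over all 7·5 pixels = 2153861/25500 ≈ 84.4651373
V = pitch²·Σt = 1.07²·2153861/25500 = 96.704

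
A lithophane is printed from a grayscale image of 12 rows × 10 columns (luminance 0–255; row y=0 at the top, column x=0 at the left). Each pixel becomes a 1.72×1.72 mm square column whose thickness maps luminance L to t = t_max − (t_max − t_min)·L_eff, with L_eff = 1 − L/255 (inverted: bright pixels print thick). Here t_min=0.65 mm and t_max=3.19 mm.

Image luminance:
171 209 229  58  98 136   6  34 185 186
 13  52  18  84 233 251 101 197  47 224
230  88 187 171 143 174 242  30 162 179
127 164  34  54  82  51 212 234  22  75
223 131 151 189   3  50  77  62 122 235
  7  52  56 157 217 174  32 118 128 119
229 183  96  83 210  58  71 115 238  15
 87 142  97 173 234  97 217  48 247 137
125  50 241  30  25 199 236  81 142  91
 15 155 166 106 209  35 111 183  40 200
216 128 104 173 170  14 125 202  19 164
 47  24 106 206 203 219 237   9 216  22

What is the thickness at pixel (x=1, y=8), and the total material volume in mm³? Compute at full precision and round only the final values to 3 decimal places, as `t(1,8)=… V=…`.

span = t_max - t_min = 3.19 - 0.65 = 2.540
L(1,8) = 50, L_eff = 1 - 50/255 = 0.803922 (inverted)
t(1,8) = 3.19 - 2.540·0.803922 = 1.148
Σt over all 12·10 pixels = 172927/750 ≈ 230.5693333
V = pitch²·Σt = 1.72²·172927/750 = 682.116

t(1,8)=1.148 V=682.116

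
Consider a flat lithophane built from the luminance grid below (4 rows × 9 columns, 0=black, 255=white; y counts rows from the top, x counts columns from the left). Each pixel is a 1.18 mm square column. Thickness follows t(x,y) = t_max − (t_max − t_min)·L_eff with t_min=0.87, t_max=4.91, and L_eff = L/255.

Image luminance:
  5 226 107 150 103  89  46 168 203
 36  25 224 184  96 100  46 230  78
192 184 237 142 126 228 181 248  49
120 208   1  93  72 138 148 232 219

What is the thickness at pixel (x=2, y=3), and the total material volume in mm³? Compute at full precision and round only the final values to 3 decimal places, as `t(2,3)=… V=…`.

span = t_max - t_min = 4.91 - 0.87 = 4.040
L(2,3) = 1, L_eff = 1/255 = 0.003922
t(2,3) = 4.91 - 4.040·0.003922 = 4.894
Σt over all 4·9 pixels = 628511/6375 ≈ 98.5899608
V = pitch²·Σt = 1.18²·628511/6375 = 137.277

t(2,3)=4.894 V=137.277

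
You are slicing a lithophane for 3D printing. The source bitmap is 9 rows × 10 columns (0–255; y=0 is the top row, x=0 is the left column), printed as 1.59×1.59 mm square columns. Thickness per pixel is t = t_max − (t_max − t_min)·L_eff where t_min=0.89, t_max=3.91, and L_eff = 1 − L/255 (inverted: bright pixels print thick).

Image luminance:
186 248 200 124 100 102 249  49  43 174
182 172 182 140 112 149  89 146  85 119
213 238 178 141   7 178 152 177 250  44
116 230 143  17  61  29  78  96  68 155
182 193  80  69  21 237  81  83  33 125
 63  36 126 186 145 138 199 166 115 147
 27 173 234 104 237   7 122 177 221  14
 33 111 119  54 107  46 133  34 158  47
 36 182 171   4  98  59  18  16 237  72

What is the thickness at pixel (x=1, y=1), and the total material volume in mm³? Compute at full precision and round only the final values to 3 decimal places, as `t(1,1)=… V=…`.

t(1,1)=2.927 V=528.794

span = t_max - t_min = 3.91 - 0.89 = 3.020
L(1,1) = 172, L_eff = 1 - 172/255 = 0.325490 (inverted)
t(1,1) = 3.91 - 3.020·0.325490 = 2.927
Σt over all 9·10 pixels = 2666873/12750 ≈ 209.1665098
V = pitch²·Σt = 1.59²·2666873/12750 = 528.794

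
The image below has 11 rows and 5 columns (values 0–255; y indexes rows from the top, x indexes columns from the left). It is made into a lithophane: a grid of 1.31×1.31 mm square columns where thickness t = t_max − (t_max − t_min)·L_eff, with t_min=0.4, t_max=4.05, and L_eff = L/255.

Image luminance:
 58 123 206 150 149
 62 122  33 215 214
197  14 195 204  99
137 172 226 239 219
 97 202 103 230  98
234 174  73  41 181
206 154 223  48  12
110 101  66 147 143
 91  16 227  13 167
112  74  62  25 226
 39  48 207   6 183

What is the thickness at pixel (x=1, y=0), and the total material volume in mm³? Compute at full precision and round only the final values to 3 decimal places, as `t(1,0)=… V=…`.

span = t_max - t_min = 4.05 - 0.4 = 3.650
L(1,0) = 123, L_eff = 123/255 = 0.482353
t(1,0) = 4.05 - 3.650·0.482353 = 2.289
Σt over all 11·5 pixels = 51033/425 ≈ 120.0776471
V = pitch²·Σt = 1.31²·51033/425 = 206.065

t(1,0)=2.289 V=206.065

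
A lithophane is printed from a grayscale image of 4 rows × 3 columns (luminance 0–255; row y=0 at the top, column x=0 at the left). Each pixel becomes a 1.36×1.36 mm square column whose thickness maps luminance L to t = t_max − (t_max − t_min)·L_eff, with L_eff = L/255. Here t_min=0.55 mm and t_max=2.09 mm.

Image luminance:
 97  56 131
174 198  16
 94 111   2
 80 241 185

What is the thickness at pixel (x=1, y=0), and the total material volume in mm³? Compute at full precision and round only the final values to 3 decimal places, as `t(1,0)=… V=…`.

t(1,0)=1.752 V=30.917

span = t_max - t_min = 2.09 - 0.55 = 1.540
L(1,0) = 56, L_eff = 56/255 = 0.219608
t(1,0) = 2.09 - 1.540·0.219608 = 1.752
Σt over all 4·3 pixels = 1705/102 ≈ 16.7156863
V = pitch²·Σt = 1.36²·1705/102 = 30.917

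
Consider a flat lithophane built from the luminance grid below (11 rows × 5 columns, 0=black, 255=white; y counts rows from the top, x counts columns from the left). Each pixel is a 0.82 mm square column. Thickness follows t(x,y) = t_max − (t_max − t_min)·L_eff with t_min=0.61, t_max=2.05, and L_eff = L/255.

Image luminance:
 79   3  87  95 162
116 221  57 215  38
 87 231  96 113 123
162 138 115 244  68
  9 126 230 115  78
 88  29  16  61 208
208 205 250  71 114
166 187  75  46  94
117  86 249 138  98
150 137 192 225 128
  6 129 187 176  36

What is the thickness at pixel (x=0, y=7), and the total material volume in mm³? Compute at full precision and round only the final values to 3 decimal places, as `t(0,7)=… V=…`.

t(0,7)=1.113 V=49.689

span = t_max - t_min = 2.05 - 0.61 = 1.440
L(0,7) = 166, L_eff = 166/255 = 0.650980
t(0,7) = 2.05 - 1.440·0.650980 = 1.113
Σt over all 11·5 pixels = 125627/1700 ≈ 73.8982353
V = pitch²·Σt = 0.82²·125627/1700 = 49.689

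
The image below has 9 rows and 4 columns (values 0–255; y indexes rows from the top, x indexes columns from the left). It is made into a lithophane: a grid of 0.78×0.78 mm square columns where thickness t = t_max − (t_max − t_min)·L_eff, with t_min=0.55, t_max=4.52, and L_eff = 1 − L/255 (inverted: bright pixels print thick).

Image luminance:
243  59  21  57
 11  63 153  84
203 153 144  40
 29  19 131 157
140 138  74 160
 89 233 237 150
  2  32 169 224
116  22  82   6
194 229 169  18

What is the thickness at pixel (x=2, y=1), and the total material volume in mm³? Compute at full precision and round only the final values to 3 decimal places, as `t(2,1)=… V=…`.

span = t_max - t_min = 4.52 - 0.55 = 3.970
L(2,1) = 153, L_eff = 1 - 153/255 = 0.400000 (inverted)
t(2,1) = 4.52 - 3.970·0.400000 = 2.932
Σt over all 9·4 pixels = 2113147/25500 ≈ 82.8685098
V = pitch²·Σt = 0.78²·2113147/25500 = 50.417

t(2,1)=2.932 V=50.417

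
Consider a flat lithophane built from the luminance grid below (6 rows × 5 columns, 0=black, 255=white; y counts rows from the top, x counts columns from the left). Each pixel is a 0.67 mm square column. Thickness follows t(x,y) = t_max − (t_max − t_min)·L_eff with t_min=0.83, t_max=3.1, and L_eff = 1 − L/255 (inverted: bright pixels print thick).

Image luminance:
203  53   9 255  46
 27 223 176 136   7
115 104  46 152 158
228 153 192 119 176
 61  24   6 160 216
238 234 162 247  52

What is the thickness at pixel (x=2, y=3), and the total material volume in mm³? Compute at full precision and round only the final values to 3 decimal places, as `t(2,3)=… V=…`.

span = t_max - t_min = 3.1 - 0.83 = 2.270
L(2,3) = 192, L_eff = 1 - 192/255 = 0.247059 (inverted)
t(2,3) = 3.1 - 2.270·0.247059 = 2.539
Σt over all 6·5 pixels = 60.312
V = pitch²·Σt = 0.67²·60.312 = 27.074

t(2,3)=2.539 V=27.074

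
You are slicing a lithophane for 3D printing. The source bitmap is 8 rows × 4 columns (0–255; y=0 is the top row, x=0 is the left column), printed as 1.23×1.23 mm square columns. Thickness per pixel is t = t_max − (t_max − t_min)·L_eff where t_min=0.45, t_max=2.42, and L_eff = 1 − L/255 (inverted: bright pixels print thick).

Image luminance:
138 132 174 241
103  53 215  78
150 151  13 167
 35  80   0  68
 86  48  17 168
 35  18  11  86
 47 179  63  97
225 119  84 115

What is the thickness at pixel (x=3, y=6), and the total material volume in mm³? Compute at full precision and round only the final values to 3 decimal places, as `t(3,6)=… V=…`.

t(3,6)=1.199 V=59.140

span = t_max - t_min = 2.42 - 0.45 = 1.970
L(3,6) = 97, L_eff = 1 - 97/255 = 0.619608 (inverted)
t(3,6) = 2.42 - 1.970·0.619608 = 1.199
Σt over all 8·4 pixels = 14659/375 ≈ 39.0906667
V = pitch²·Σt = 1.23²·14659/375 = 59.140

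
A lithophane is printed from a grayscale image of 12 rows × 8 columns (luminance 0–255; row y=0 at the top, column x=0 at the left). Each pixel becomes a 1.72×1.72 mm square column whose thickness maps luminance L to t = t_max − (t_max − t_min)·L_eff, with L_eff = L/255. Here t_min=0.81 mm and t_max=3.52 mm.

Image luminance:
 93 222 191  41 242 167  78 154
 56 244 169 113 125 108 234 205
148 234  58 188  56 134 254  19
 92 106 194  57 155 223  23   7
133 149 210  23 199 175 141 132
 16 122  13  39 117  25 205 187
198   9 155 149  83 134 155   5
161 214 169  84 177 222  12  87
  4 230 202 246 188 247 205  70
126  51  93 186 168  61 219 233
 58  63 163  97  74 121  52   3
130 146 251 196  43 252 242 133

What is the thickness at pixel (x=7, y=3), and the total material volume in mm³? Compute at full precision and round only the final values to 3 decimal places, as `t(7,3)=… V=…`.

span = t_max - t_min = 3.52 - 0.81 = 2.710
L(7,3) = 7, L_eff = 7/255 = 0.027451
t(7,3) = 3.52 - 2.710·0.027451 = 3.446
Σt over all 12·8 pixels = 1712169/8500 ≈ 201.4316471
V = pitch²·Σt = 1.72²·1712169/8500 = 595.915

t(7,3)=3.446 V=595.915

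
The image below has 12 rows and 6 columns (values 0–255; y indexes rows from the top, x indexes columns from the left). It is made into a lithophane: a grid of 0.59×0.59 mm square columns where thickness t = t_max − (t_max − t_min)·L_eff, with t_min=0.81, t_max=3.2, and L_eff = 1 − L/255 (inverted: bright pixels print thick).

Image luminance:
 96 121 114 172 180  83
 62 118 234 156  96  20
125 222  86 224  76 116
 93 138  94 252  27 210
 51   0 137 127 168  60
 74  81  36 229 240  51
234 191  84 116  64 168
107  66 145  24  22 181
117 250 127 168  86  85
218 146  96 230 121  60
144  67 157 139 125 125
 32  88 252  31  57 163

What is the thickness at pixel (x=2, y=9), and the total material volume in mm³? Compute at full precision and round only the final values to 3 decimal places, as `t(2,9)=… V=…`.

t(2,9)=1.710 V=49.191

span = t_max - t_min = 3.2 - 0.81 = 2.390
L(2,9) = 96, L_eff = 1 - 96/255 = 0.623529 (inverted)
t(2,9) = 3.2 - 2.390·0.623529 = 1.710
Σt over all 12·6 pixels = 720701/5100 ≈ 141.3139216
V = pitch²·Σt = 0.59²·720701/5100 = 49.191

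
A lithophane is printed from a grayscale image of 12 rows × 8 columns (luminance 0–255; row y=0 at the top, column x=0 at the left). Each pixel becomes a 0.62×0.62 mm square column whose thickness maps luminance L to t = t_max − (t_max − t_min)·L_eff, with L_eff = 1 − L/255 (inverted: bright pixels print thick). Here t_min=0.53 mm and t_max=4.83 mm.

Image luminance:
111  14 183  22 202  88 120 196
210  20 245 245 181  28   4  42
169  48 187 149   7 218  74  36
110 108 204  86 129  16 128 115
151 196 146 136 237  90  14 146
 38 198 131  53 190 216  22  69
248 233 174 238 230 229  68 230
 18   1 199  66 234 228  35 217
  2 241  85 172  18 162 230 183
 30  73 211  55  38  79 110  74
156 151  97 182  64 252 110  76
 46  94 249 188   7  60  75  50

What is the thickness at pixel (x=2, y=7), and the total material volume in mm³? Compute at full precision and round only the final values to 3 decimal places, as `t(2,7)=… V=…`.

t(2,7)=3.886 V=97.317

span = t_max - t_min = 4.83 - 0.53 = 4.300
L(2,7) = 199, L_eff = 1 - 199/255 = 0.219608 (inverted)
t(2,7) = 4.83 - 4.300·0.219608 = 3.886
Σt over all 12·8 pixels = 322786/1275 ≈ 253.1654902
V = pitch²·Σt = 0.62²·322786/1275 = 97.317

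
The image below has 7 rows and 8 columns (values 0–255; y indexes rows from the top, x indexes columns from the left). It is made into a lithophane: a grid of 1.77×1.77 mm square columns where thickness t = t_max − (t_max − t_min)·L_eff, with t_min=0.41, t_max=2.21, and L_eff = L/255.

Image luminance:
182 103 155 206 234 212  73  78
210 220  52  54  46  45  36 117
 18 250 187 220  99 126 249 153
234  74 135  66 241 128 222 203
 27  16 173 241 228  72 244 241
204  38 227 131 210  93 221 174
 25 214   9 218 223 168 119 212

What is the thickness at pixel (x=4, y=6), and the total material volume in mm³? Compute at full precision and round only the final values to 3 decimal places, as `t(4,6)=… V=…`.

span = t_max - t_min = 2.21 - 0.41 = 1.800
L(4,6) = 223, L_eff = 223/255 = 0.874510
t(4,6) = 2.21 - 1.800·0.874510 = 0.636
Σt over all 7·8 pixels = 5506/85 ≈ 64.7764706
V = pitch²·Σt = 1.77²·5506/85 = 202.938

t(4,6)=0.636 V=202.938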